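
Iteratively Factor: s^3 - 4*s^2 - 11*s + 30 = (s + 3)*(s^2 - 7*s + 10) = (s - 5)*(s + 3)*(s - 2)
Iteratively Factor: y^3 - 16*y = (y - 4)*(y^2 + 4*y) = y*(y - 4)*(y + 4)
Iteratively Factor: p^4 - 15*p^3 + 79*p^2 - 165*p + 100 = (p - 5)*(p^3 - 10*p^2 + 29*p - 20) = (p - 5)*(p - 1)*(p^2 - 9*p + 20) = (p - 5)^2*(p - 1)*(p - 4)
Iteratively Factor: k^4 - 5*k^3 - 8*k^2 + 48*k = (k - 4)*(k^3 - k^2 - 12*k) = (k - 4)*(k + 3)*(k^2 - 4*k) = (k - 4)^2*(k + 3)*(k)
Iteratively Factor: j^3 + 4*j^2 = (j)*(j^2 + 4*j) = j^2*(j + 4)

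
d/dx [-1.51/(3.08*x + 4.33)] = 4.6508/(3.08*x + 4.33)^2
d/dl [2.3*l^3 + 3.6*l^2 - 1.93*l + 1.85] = 6.9*l^2 + 7.2*l - 1.93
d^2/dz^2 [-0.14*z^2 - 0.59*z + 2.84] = -0.280000000000000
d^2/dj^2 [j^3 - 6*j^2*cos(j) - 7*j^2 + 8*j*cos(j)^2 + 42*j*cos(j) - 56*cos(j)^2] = 6*j^2*cos(j) + 24*j*sin(j) - 42*j*cos(j) - 16*j*cos(2*j) + 6*j - 84*sin(j) - 16*sin(2*j) - 12*cos(j) + 112*cos(2*j) - 14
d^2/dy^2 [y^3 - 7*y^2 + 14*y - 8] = 6*y - 14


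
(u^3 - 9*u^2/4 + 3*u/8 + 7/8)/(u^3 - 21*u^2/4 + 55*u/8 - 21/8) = (8*u^2 - 10*u - 7)/(8*u^2 - 34*u + 21)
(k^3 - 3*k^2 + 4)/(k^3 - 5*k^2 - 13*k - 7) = (k^2 - 4*k + 4)/(k^2 - 6*k - 7)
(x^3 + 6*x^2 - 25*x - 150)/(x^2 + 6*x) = x - 25/x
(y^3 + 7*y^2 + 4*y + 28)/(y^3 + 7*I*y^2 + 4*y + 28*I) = (y + 7)/(y + 7*I)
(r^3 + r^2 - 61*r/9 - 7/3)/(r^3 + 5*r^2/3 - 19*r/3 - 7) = (r + 1/3)/(r + 1)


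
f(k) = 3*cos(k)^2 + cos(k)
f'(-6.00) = -1.89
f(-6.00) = 3.73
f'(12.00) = 3.25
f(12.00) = 2.98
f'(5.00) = 2.59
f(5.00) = 0.53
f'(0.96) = -3.64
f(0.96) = 1.56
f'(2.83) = 1.44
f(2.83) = 1.77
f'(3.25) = -0.54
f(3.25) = 1.97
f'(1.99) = 1.32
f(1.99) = 0.09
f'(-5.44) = -3.73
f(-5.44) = 1.99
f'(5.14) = 3.17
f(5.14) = 0.93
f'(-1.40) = 1.99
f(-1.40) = 0.26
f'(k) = -6*sin(k)*cos(k) - sin(k)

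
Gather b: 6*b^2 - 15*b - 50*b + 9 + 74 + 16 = 6*b^2 - 65*b + 99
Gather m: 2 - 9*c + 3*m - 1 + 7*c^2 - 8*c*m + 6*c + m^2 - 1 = 7*c^2 - 3*c + m^2 + m*(3 - 8*c)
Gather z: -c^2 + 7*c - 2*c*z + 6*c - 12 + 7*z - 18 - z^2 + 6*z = -c^2 + 13*c - z^2 + z*(13 - 2*c) - 30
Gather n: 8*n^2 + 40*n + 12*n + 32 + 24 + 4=8*n^2 + 52*n + 60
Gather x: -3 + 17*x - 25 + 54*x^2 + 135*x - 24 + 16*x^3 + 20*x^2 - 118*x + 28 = 16*x^3 + 74*x^2 + 34*x - 24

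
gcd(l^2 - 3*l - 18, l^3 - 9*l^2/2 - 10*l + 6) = l - 6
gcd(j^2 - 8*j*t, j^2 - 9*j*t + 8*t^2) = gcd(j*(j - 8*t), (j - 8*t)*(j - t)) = -j + 8*t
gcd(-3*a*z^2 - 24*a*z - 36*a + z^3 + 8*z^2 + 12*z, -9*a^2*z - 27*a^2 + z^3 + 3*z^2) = -3*a + z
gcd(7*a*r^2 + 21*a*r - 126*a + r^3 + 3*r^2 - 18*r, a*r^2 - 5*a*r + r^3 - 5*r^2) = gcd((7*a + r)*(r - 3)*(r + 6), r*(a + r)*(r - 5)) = 1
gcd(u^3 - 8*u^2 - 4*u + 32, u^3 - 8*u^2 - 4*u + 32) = u^3 - 8*u^2 - 4*u + 32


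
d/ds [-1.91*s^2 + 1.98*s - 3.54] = 1.98 - 3.82*s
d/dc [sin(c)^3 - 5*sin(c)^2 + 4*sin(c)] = (3*sin(c)^2 - 10*sin(c) + 4)*cos(c)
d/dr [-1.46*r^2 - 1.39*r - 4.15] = -2.92*r - 1.39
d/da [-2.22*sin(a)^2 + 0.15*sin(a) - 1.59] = (0.15 - 4.44*sin(a))*cos(a)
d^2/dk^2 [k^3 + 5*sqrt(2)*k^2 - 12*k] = 6*k + 10*sqrt(2)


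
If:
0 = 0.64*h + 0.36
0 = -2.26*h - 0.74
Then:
No Solution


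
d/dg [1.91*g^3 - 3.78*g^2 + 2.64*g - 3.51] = 5.73*g^2 - 7.56*g + 2.64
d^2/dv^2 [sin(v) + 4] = -sin(v)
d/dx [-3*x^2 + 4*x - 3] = 4 - 6*x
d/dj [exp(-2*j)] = -2*exp(-2*j)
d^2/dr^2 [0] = 0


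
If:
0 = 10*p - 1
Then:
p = 1/10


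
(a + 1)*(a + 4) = a^2 + 5*a + 4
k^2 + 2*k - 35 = (k - 5)*(k + 7)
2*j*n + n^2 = n*(2*j + n)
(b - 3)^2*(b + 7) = b^3 + b^2 - 33*b + 63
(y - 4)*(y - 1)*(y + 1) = y^3 - 4*y^2 - y + 4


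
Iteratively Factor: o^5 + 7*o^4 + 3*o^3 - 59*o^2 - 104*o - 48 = (o + 4)*(o^4 + 3*o^3 - 9*o^2 - 23*o - 12) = (o + 4)^2*(o^3 - o^2 - 5*o - 3) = (o + 1)*(o + 4)^2*(o^2 - 2*o - 3) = (o + 1)^2*(o + 4)^2*(o - 3)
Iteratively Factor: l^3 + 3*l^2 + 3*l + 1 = (l + 1)*(l^2 + 2*l + 1) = (l + 1)^2*(l + 1)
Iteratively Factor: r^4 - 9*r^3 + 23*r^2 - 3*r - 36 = (r - 3)*(r^3 - 6*r^2 + 5*r + 12) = (r - 4)*(r - 3)*(r^2 - 2*r - 3) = (r - 4)*(r - 3)^2*(r + 1)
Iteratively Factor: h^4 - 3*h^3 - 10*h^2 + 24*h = (h - 4)*(h^3 + h^2 - 6*h) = (h - 4)*(h - 2)*(h^2 + 3*h) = (h - 4)*(h - 2)*(h + 3)*(h)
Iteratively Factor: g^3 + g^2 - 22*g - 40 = (g + 4)*(g^2 - 3*g - 10) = (g - 5)*(g + 4)*(g + 2)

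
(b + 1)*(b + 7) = b^2 + 8*b + 7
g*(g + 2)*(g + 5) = g^3 + 7*g^2 + 10*g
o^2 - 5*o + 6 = (o - 3)*(o - 2)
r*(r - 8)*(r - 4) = r^3 - 12*r^2 + 32*r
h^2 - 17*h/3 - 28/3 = (h - 7)*(h + 4/3)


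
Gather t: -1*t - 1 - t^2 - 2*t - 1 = -t^2 - 3*t - 2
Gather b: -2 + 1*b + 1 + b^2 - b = b^2 - 1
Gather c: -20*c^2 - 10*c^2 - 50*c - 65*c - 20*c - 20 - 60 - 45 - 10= -30*c^2 - 135*c - 135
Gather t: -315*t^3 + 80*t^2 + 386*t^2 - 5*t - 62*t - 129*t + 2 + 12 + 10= -315*t^3 + 466*t^2 - 196*t + 24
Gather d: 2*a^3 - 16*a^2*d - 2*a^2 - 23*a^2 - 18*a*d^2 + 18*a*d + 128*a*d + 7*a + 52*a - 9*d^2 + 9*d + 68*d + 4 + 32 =2*a^3 - 25*a^2 + 59*a + d^2*(-18*a - 9) + d*(-16*a^2 + 146*a + 77) + 36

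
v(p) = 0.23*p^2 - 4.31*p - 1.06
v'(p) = 0.46*p - 4.31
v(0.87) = -4.64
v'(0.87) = -3.91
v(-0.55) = 1.38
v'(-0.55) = -4.56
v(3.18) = -12.44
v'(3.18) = -2.85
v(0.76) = -4.20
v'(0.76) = -3.96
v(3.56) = -13.49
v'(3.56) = -2.67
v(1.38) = -6.57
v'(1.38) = -3.68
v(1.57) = -7.26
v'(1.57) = -3.59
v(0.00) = -1.06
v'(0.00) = -4.31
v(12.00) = -19.66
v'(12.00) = 1.21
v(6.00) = -18.64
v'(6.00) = -1.55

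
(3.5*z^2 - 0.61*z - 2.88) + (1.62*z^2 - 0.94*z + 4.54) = 5.12*z^2 - 1.55*z + 1.66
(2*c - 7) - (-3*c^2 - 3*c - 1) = 3*c^2 + 5*c - 6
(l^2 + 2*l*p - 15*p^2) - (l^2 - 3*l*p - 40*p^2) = 5*l*p + 25*p^2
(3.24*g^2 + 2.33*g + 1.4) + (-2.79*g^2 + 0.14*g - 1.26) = 0.45*g^2 + 2.47*g + 0.14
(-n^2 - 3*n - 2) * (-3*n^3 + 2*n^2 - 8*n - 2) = 3*n^5 + 7*n^4 + 8*n^3 + 22*n^2 + 22*n + 4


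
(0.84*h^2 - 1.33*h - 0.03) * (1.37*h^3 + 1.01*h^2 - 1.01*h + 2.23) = 1.1508*h^5 - 0.9737*h^4 - 2.2328*h^3 + 3.1862*h^2 - 2.9356*h - 0.0669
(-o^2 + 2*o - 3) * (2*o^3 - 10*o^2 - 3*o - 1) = -2*o^5 + 14*o^4 - 23*o^3 + 25*o^2 + 7*o + 3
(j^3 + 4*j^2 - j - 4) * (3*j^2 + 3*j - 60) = 3*j^5 + 15*j^4 - 51*j^3 - 255*j^2 + 48*j + 240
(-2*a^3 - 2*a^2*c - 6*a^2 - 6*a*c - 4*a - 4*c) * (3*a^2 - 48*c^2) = -6*a^5 - 6*a^4*c - 18*a^4 + 96*a^3*c^2 - 18*a^3*c - 12*a^3 + 96*a^2*c^3 + 288*a^2*c^2 - 12*a^2*c + 288*a*c^3 + 192*a*c^2 + 192*c^3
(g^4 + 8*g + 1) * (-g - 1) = -g^5 - g^4 - 8*g^2 - 9*g - 1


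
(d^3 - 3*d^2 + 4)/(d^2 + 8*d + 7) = (d^2 - 4*d + 4)/(d + 7)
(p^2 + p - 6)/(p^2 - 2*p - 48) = (-p^2 - p + 6)/(-p^2 + 2*p + 48)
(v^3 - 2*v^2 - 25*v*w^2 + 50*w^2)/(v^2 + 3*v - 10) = (v^2 - 25*w^2)/(v + 5)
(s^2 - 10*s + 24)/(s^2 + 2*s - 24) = (s - 6)/(s + 6)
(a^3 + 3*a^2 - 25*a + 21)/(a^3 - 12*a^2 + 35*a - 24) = (a + 7)/(a - 8)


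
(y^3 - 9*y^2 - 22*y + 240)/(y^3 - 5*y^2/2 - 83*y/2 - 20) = 2*(y - 6)/(2*y + 1)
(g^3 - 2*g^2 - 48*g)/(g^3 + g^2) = (g^2 - 2*g - 48)/(g*(g + 1))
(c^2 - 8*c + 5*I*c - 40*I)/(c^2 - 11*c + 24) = (c + 5*I)/(c - 3)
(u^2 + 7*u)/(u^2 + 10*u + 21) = u/(u + 3)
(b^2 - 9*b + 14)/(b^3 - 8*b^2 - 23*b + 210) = (b - 2)/(b^2 - b - 30)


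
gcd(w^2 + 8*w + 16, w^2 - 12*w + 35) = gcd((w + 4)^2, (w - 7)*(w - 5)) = 1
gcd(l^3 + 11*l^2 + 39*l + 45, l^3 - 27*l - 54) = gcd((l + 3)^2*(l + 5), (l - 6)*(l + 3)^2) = l^2 + 6*l + 9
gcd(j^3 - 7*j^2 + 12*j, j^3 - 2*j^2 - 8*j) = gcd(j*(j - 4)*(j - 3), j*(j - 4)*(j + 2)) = j^2 - 4*j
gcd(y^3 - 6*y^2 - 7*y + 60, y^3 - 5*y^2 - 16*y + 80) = y^2 - 9*y + 20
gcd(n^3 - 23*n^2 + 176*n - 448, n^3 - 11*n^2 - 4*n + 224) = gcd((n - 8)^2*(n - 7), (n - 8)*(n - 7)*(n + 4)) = n^2 - 15*n + 56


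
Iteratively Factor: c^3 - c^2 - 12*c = (c - 4)*(c^2 + 3*c) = c*(c - 4)*(c + 3)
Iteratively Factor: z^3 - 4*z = (z)*(z^2 - 4) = z*(z - 2)*(z + 2)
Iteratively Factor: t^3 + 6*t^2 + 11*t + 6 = (t + 3)*(t^2 + 3*t + 2) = (t + 1)*(t + 3)*(t + 2)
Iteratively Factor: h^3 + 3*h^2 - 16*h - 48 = (h + 4)*(h^2 - h - 12) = (h - 4)*(h + 4)*(h + 3)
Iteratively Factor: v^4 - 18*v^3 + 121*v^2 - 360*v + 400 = (v - 4)*(v^3 - 14*v^2 + 65*v - 100) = (v - 5)*(v - 4)*(v^2 - 9*v + 20) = (v - 5)^2*(v - 4)*(v - 4)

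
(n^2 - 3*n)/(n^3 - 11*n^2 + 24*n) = 1/(n - 8)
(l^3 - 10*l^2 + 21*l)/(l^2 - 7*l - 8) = l*(-l^2 + 10*l - 21)/(-l^2 + 7*l + 8)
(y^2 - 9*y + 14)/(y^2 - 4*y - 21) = (y - 2)/(y + 3)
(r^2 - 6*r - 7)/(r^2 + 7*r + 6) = (r - 7)/(r + 6)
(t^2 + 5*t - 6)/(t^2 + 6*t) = (t - 1)/t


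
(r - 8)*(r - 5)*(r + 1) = r^3 - 12*r^2 + 27*r + 40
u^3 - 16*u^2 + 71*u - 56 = (u - 8)*(u - 7)*(u - 1)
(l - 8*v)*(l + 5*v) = l^2 - 3*l*v - 40*v^2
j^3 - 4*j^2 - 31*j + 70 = (j - 7)*(j - 2)*(j + 5)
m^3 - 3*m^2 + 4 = (m - 2)^2*(m + 1)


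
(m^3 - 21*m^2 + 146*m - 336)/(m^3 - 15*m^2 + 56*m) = (m - 6)/m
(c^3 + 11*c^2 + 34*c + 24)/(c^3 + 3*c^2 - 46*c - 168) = (c + 1)/(c - 7)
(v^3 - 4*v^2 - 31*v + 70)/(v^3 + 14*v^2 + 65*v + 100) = (v^2 - 9*v + 14)/(v^2 + 9*v + 20)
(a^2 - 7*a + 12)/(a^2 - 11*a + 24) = (a - 4)/(a - 8)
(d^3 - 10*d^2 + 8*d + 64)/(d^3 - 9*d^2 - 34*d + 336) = (d^2 - 2*d - 8)/(d^2 - d - 42)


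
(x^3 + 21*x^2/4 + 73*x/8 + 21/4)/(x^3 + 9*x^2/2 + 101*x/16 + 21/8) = 2*(2*x + 3)/(4*x + 3)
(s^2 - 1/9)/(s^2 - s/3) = (s + 1/3)/s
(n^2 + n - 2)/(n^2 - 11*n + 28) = (n^2 + n - 2)/(n^2 - 11*n + 28)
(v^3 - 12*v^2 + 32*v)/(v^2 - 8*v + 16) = v*(v - 8)/(v - 4)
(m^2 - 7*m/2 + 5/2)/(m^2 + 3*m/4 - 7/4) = 2*(2*m - 5)/(4*m + 7)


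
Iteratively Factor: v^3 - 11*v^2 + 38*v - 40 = (v - 5)*(v^2 - 6*v + 8) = (v - 5)*(v - 2)*(v - 4)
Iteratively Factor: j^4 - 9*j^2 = (j)*(j^3 - 9*j) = j^2*(j^2 - 9) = j^2*(j - 3)*(j + 3)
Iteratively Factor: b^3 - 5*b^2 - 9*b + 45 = (b - 3)*(b^2 - 2*b - 15) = (b - 5)*(b - 3)*(b + 3)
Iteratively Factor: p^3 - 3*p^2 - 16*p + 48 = (p + 4)*(p^2 - 7*p + 12) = (p - 3)*(p + 4)*(p - 4)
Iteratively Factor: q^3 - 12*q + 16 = (q - 2)*(q^2 + 2*q - 8) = (q - 2)*(q + 4)*(q - 2)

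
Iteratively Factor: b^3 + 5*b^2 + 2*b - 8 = (b + 4)*(b^2 + b - 2) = (b - 1)*(b + 4)*(b + 2)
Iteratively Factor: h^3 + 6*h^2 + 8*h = (h + 2)*(h^2 + 4*h) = (h + 2)*(h + 4)*(h)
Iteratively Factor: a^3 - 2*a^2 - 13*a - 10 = (a + 2)*(a^2 - 4*a - 5) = (a + 1)*(a + 2)*(a - 5)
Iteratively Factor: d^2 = (d)*(d)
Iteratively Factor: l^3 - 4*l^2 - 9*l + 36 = (l - 4)*(l^2 - 9) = (l - 4)*(l - 3)*(l + 3)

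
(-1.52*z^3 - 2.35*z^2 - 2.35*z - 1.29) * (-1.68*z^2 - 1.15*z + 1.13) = 2.5536*z^5 + 5.696*z^4 + 4.9329*z^3 + 2.2142*z^2 - 1.172*z - 1.4577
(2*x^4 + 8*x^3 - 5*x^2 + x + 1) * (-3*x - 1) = -6*x^5 - 26*x^4 + 7*x^3 + 2*x^2 - 4*x - 1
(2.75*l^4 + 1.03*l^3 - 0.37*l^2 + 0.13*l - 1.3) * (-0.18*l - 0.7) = -0.495*l^5 - 2.1104*l^4 - 0.6544*l^3 + 0.2356*l^2 + 0.143*l + 0.91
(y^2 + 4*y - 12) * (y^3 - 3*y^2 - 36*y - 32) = y^5 + y^4 - 60*y^3 - 140*y^2 + 304*y + 384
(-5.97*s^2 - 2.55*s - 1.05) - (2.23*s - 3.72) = -5.97*s^2 - 4.78*s + 2.67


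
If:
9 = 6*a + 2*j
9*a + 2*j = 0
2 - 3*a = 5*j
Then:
No Solution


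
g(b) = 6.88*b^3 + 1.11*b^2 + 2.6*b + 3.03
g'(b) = 20.64*b^2 + 2.22*b + 2.6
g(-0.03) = 2.95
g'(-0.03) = 2.55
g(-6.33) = -1713.97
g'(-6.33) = 815.57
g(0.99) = 13.37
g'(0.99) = 25.03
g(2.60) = 138.22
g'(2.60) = 147.90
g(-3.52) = -292.43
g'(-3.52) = 250.52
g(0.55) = 5.94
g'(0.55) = 10.06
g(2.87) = 182.28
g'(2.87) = 178.98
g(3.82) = 412.67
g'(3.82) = 312.27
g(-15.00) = -23006.22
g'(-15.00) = 4613.30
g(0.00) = 3.03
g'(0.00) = 2.60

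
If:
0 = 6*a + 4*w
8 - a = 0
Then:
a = 8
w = -12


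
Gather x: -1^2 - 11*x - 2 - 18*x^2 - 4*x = -18*x^2 - 15*x - 3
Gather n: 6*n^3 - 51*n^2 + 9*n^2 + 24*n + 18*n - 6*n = 6*n^3 - 42*n^2 + 36*n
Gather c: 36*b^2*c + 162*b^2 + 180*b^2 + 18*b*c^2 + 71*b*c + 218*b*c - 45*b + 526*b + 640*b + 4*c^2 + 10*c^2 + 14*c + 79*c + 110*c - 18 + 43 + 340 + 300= 342*b^2 + 1121*b + c^2*(18*b + 14) + c*(36*b^2 + 289*b + 203) + 665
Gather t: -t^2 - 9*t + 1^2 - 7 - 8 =-t^2 - 9*t - 14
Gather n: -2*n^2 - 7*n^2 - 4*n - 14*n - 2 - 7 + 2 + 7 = -9*n^2 - 18*n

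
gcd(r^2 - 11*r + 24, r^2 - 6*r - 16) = r - 8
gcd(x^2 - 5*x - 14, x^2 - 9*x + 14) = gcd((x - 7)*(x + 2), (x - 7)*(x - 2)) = x - 7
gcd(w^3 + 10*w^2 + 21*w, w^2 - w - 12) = w + 3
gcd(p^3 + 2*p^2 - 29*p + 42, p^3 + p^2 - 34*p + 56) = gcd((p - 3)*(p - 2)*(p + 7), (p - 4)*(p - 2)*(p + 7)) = p^2 + 5*p - 14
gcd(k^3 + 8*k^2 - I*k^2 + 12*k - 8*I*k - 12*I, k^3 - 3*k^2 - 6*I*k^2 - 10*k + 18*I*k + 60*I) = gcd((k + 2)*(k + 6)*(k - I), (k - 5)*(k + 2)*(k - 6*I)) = k + 2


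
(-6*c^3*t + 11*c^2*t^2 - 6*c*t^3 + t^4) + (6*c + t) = -6*c^3*t + 11*c^2*t^2 - 6*c*t^3 + 6*c + t^4 + t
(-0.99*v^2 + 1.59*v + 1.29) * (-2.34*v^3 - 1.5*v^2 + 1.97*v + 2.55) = 2.3166*v^5 - 2.2356*v^4 - 7.3539*v^3 - 1.3272*v^2 + 6.5958*v + 3.2895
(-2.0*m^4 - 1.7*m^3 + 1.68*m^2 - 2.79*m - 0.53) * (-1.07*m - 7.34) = 2.14*m^5 + 16.499*m^4 + 10.6804*m^3 - 9.3459*m^2 + 21.0457*m + 3.8902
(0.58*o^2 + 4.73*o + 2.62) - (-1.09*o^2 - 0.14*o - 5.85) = 1.67*o^2 + 4.87*o + 8.47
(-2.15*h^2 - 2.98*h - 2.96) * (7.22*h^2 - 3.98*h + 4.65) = -15.523*h^4 - 12.9586*h^3 - 19.5083*h^2 - 2.0762*h - 13.764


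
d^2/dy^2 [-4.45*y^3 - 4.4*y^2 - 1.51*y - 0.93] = -26.7*y - 8.8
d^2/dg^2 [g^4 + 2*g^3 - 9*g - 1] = 12*g*(g + 1)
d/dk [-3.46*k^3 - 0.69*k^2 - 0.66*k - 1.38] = -10.38*k^2 - 1.38*k - 0.66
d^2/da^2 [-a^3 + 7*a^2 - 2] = 14 - 6*a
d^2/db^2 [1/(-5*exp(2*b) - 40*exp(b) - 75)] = 4*((exp(b) + 2)*(exp(2*b) + 8*exp(b) + 15) - 2*(exp(b) + 4)^2*exp(b))*exp(b)/(5*(exp(2*b) + 8*exp(b) + 15)^3)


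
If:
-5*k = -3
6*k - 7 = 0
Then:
No Solution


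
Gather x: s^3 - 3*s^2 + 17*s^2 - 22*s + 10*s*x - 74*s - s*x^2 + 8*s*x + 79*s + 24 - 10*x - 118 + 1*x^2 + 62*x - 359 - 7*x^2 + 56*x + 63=s^3 + 14*s^2 - 17*s + x^2*(-s - 6) + x*(18*s + 108) - 390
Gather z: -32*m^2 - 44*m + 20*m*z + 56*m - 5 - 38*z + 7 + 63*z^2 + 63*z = -32*m^2 + 12*m + 63*z^2 + z*(20*m + 25) + 2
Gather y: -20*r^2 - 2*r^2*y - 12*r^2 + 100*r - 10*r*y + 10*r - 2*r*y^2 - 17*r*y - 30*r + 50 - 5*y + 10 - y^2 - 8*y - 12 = -32*r^2 + 80*r + y^2*(-2*r - 1) + y*(-2*r^2 - 27*r - 13) + 48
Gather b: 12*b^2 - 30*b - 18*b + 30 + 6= 12*b^2 - 48*b + 36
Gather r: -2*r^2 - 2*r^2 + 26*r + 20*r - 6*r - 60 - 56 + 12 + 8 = -4*r^2 + 40*r - 96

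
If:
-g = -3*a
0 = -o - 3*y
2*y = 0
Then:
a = g/3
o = 0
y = 0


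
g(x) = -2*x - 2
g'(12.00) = -2.00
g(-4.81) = 7.62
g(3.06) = -8.12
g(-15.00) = 28.00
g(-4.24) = 6.48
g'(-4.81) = -2.00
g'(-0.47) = -2.00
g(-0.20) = -1.60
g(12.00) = -26.00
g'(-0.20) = -2.00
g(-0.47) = -1.06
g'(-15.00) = -2.00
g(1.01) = -4.02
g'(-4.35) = -2.00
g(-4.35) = 6.70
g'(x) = -2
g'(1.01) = -2.00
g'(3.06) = -2.00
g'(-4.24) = -2.00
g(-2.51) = 3.02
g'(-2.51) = -2.00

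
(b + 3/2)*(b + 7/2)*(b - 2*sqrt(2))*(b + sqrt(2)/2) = b^4 - 3*sqrt(2)*b^3/2 + 5*b^3 - 15*sqrt(2)*b^2/2 + 13*b^2/4 - 63*sqrt(2)*b/8 - 10*b - 21/2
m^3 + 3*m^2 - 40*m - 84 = (m - 6)*(m + 2)*(m + 7)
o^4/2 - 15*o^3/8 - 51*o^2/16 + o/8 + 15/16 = (o/2 + 1/2)*(o - 5)*(o - 1/2)*(o + 3/4)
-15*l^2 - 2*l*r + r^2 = (-5*l + r)*(3*l + r)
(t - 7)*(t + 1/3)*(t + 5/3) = t^3 - 5*t^2 - 121*t/9 - 35/9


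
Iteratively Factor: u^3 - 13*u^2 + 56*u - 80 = (u - 5)*(u^2 - 8*u + 16) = (u - 5)*(u - 4)*(u - 4)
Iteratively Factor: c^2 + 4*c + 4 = (c + 2)*(c + 2)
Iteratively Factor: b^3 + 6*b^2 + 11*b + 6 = (b + 1)*(b^2 + 5*b + 6) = (b + 1)*(b + 2)*(b + 3)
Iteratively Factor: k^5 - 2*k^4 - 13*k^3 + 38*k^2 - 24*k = (k - 1)*(k^4 - k^3 - 14*k^2 + 24*k) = (k - 2)*(k - 1)*(k^3 + k^2 - 12*k) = (k - 3)*(k - 2)*(k - 1)*(k^2 + 4*k) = (k - 3)*(k - 2)*(k - 1)*(k + 4)*(k)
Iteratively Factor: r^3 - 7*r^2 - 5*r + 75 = (r + 3)*(r^2 - 10*r + 25) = (r - 5)*(r + 3)*(r - 5)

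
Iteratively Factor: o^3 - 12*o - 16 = (o + 2)*(o^2 - 2*o - 8) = (o - 4)*(o + 2)*(o + 2)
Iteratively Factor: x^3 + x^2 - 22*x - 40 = (x + 2)*(x^2 - x - 20) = (x - 5)*(x + 2)*(x + 4)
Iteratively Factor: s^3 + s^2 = (s)*(s^2 + s) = s^2*(s + 1)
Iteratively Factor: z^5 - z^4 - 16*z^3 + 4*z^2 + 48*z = (z + 3)*(z^4 - 4*z^3 - 4*z^2 + 16*z) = (z + 2)*(z + 3)*(z^3 - 6*z^2 + 8*z) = (z - 2)*(z + 2)*(z + 3)*(z^2 - 4*z) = (z - 4)*(z - 2)*(z + 2)*(z + 3)*(z)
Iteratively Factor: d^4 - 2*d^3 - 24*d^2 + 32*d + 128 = (d - 4)*(d^3 + 2*d^2 - 16*d - 32) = (d - 4)^2*(d^2 + 6*d + 8) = (d - 4)^2*(d + 4)*(d + 2)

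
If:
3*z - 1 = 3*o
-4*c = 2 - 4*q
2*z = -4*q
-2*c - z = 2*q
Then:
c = 0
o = -4/3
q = 1/2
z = -1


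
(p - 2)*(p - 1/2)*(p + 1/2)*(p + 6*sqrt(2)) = p^4 - 2*p^3 + 6*sqrt(2)*p^3 - 12*sqrt(2)*p^2 - p^2/4 - 3*sqrt(2)*p/2 + p/2 + 3*sqrt(2)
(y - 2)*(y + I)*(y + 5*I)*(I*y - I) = I*y^4 - 6*y^3 - 3*I*y^3 + 18*y^2 - 3*I*y^2 - 12*y + 15*I*y - 10*I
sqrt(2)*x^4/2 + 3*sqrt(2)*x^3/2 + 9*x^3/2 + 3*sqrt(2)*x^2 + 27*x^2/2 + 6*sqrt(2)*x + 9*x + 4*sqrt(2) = (x/2 + 1)*(x + 1)*(x + 4*sqrt(2))*(sqrt(2)*x + 1)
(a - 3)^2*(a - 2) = a^3 - 8*a^2 + 21*a - 18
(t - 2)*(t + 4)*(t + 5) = t^3 + 7*t^2 + 2*t - 40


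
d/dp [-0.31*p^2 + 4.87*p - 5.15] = 4.87 - 0.62*p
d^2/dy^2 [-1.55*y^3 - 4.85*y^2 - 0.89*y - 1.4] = -9.3*y - 9.7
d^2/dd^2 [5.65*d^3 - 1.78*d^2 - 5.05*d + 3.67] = 33.9*d - 3.56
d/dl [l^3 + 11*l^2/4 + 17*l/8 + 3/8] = 3*l^2 + 11*l/2 + 17/8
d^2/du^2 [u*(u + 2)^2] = 6*u + 8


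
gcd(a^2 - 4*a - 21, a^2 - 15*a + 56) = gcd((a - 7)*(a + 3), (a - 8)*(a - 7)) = a - 7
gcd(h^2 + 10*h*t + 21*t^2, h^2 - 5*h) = 1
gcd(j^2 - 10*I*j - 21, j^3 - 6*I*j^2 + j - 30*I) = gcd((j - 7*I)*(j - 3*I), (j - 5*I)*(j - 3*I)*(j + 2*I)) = j - 3*I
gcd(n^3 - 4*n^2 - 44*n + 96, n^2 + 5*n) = 1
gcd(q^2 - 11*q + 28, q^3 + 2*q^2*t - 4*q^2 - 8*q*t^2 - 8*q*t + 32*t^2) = q - 4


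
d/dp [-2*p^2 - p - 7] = -4*p - 1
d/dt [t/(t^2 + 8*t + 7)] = (7 - t^2)/(t^4 + 16*t^3 + 78*t^2 + 112*t + 49)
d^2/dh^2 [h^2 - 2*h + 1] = 2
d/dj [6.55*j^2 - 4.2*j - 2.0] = 13.1*j - 4.2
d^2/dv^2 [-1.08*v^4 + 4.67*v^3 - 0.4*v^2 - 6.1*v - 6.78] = -12.96*v^2 + 28.02*v - 0.8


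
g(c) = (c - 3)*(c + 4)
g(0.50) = -11.25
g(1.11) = -9.66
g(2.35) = -4.13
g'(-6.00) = -11.00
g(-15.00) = 198.00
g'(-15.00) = -29.00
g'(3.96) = 8.92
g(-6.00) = 18.00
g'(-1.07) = -1.14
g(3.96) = 7.64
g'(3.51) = 8.02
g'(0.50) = 2.00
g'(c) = 2*c + 1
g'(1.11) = 3.22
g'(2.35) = 5.70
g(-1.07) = -11.93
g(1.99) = -6.05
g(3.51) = 3.83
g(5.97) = 29.61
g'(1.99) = 4.98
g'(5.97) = 12.94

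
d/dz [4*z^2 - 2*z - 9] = 8*z - 2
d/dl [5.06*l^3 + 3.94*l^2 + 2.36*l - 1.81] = 15.18*l^2 + 7.88*l + 2.36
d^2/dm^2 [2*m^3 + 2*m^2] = 12*m + 4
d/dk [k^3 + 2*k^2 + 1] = k*(3*k + 4)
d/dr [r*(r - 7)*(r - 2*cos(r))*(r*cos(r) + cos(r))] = r*(r - 7)*(r + 1)*(sin(2*r) + cos(r)) - r*(r - 7)*(r - 2*cos(r))*(r*sin(r) - sqrt(2)*cos(r + pi/4)) + r*(r + 1)*(r - 2*cos(r))*cos(r) + (r - 7)*(r + 1)*(r - 2*cos(r))*cos(r)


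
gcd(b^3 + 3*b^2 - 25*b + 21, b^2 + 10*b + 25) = 1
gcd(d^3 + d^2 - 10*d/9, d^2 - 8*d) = d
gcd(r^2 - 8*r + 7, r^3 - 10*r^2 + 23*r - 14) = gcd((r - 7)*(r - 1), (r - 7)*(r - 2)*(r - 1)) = r^2 - 8*r + 7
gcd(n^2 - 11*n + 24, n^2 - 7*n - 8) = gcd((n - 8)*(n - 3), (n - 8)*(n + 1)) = n - 8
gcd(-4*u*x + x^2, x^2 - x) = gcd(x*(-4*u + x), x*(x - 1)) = x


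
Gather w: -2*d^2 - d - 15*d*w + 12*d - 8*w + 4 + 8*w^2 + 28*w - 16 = -2*d^2 + 11*d + 8*w^2 + w*(20 - 15*d) - 12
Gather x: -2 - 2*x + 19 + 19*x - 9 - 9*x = 8*x + 8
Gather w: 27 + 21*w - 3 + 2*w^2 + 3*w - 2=2*w^2 + 24*w + 22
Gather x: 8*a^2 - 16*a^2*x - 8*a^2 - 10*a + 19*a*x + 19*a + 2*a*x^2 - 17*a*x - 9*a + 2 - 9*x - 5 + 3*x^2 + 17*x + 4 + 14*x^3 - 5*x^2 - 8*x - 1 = 14*x^3 + x^2*(2*a - 2) + x*(-16*a^2 + 2*a)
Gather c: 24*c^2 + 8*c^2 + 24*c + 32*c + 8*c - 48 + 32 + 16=32*c^2 + 64*c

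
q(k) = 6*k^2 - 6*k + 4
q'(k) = 12*k - 6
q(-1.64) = 29.98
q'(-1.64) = -25.68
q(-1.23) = 20.46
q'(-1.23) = -20.76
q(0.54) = 2.51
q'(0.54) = 0.48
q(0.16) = 3.19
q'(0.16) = -4.08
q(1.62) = 10.03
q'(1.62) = 13.44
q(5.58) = 157.34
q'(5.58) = 60.96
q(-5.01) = 184.66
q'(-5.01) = -66.12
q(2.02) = 16.36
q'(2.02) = 18.24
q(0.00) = 4.00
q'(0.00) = -6.00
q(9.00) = 436.00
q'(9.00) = 102.00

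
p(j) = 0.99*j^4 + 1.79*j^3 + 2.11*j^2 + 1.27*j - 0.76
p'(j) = 3.96*j^3 + 5.37*j^2 + 4.22*j + 1.27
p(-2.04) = 7.38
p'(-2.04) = -18.61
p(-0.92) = -0.83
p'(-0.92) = -1.15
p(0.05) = -0.69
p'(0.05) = 1.49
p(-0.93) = -0.82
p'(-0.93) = -1.20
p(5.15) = 1002.65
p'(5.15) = 706.33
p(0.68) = 1.85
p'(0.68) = 7.87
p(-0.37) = -1.01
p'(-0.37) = 0.24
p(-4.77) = 359.44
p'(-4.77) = -326.46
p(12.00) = 23940.08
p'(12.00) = 7668.07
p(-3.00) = 46.28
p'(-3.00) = -69.98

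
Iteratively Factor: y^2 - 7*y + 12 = (y - 4)*(y - 3)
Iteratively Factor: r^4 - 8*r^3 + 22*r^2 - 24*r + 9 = (r - 3)*(r^3 - 5*r^2 + 7*r - 3) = (r - 3)^2*(r^2 - 2*r + 1) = (r - 3)^2*(r - 1)*(r - 1)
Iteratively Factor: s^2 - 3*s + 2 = (s - 1)*(s - 2)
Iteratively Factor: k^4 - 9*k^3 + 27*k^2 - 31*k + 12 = (k - 4)*(k^3 - 5*k^2 + 7*k - 3) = (k - 4)*(k - 1)*(k^2 - 4*k + 3) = (k - 4)*(k - 3)*(k - 1)*(k - 1)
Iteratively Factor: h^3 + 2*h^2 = (h)*(h^2 + 2*h) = h*(h + 2)*(h)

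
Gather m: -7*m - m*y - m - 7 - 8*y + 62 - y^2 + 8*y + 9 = m*(-y - 8) - y^2 + 64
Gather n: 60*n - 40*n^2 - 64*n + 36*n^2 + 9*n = -4*n^2 + 5*n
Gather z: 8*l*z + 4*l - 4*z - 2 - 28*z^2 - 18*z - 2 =4*l - 28*z^2 + z*(8*l - 22) - 4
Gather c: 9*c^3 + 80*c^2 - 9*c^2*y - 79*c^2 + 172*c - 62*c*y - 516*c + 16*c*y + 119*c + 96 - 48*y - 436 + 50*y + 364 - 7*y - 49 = 9*c^3 + c^2*(1 - 9*y) + c*(-46*y - 225) - 5*y - 25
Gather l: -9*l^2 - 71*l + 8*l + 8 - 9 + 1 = -9*l^2 - 63*l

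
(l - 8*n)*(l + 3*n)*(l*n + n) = l^3*n - 5*l^2*n^2 + l^2*n - 24*l*n^3 - 5*l*n^2 - 24*n^3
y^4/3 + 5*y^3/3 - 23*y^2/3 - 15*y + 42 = (y/3 + 1)*(y - 3)*(y - 2)*(y + 7)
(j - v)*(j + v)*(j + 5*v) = j^3 + 5*j^2*v - j*v^2 - 5*v^3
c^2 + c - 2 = (c - 1)*(c + 2)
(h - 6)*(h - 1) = h^2 - 7*h + 6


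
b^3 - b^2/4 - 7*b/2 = b*(b - 2)*(b + 7/4)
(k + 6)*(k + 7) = k^2 + 13*k + 42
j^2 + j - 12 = (j - 3)*(j + 4)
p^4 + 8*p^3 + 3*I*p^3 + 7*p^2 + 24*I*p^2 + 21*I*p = p*(p + 1)*(p + 7)*(p + 3*I)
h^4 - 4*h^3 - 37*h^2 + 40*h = h*(h - 8)*(h - 1)*(h + 5)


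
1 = 1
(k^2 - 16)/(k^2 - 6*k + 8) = (k + 4)/(k - 2)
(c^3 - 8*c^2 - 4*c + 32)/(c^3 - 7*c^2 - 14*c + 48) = (c + 2)/(c + 3)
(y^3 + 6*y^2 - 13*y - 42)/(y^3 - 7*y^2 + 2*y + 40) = (y^2 + 4*y - 21)/(y^2 - 9*y + 20)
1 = 1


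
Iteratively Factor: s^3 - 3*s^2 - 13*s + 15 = (s - 1)*(s^2 - 2*s - 15) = (s - 5)*(s - 1)*(s + 3)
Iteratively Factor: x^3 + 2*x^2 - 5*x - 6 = (x - 2)*(x^2 + 4*x + 3) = (x - 2)*(x + 1)*(x + 3)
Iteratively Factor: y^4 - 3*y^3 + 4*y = (y)*(y^3 - 3*y^2 + 4) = y*(y - 2)*(y^2 - y - 2) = y*(y - 2)^2*(y + 1)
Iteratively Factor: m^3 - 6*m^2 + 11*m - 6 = (m - 1)*(m^2 - 5*m + 6) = (m - 2)*(m - 1)*(m - 3)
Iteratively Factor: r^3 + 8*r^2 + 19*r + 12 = (r + 3)*(r^2 + 5*r + 4) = (r + 3)*(r + 4)*(r + 1)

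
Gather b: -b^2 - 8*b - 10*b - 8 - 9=-b^2 - 18*b - 17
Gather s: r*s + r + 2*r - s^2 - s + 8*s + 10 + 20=3*r - s^2 + s*(r + 7) + 30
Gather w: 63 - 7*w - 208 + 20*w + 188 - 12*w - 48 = w - 5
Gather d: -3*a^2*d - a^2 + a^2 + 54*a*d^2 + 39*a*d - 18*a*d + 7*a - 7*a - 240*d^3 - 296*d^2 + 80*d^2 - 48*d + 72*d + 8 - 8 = -240*d^3 + d^2*(54*a - 216) + d*(-3*a^2 + 21*a + 24)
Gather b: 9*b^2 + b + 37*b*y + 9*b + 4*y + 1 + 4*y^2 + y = 9*b^2 + b*(37*y + 10) + 4*y^2 + 5*y + 1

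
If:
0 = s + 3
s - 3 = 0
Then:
No Solution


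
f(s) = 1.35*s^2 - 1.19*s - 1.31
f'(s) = 2.7*s - 1.19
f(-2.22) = 7.99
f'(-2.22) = -7.18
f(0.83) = -1.37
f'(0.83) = 1.05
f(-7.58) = 85.28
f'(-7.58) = -21.66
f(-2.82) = 12.78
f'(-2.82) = -8.80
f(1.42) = -0.28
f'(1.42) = 2.64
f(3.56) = 11.56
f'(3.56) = 8.42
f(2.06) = 1.97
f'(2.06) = 4.37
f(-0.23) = -0.96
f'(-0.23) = -1.81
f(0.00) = -1.31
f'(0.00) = -1.19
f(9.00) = 97.33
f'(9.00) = 23.11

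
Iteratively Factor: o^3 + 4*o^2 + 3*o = (o + 3)*(o^2 + o) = o*(o + 3)*(o + 1)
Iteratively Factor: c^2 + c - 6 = (c - 2)*(c + 3)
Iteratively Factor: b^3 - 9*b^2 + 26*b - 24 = (b - 3)*(b^2 - 6*b + 8) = (b - 3)*(b - 2)*(b - 4)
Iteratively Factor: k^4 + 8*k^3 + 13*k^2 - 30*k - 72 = (k + 4)*(k^3 + 4*k^2 - 3*k - 18) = (k + 3)*(k + 4)*(k^2 + k - 6) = (k - 2)*(k + 3)*(k + 4)*(k + 3)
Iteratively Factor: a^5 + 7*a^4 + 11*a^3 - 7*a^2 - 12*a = (a - 1)*(a^4 + 8*a^3 + 19*a^2 + 12*a) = (a - 1)*(a + 4)*(a^3 + 4*a^2 + 3*a) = (a - 1)*(a + 3)*(a + 4)*(a^2 + a) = a*(a - 1)*(a + 3)*(a + 4)*(a + 1)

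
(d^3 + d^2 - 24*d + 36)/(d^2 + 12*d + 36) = (d^2 - 5*d + 6)/(d + 6)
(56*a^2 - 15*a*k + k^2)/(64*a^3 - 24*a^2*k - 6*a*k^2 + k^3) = (7*a - k)/(8*a^2 - 2*a*k - k^2)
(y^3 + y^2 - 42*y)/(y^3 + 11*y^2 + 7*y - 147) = y*(y - 6)/(y^2 + 4*y - 21)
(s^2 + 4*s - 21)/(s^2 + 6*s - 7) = (s - 3)/(s - 1)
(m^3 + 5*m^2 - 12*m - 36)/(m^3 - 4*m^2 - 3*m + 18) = (m + 6)/(m - 3)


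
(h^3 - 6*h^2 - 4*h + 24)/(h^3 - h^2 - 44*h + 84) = (h + 2)/(h + 7)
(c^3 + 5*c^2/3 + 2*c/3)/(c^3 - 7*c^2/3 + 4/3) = c*(c + 1)/(c^2 - 3*c + 2)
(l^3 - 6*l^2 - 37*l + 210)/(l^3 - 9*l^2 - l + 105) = (l + 6)/(l + 3)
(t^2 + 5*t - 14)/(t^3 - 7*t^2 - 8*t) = (-t^2 - 5*t + 14)/(t*(-t^2 + 7*t + 8))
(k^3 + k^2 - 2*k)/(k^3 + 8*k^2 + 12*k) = (k - 1)/(k + 6)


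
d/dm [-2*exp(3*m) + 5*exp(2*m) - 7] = (10 - 6*exp(m))*exp(2*m)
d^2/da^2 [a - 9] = 0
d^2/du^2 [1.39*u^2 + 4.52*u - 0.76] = 2.78000000000000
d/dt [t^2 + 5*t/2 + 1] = 2*t + 5/2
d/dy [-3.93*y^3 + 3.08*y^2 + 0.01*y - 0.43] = -11.79*y^2 + 6.16*y + 0.01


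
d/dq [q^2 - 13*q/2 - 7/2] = 2*q - 13/2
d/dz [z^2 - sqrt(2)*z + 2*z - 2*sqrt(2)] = 2*z - sqrt(2) + 2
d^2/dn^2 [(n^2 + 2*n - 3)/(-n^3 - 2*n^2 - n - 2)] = 2*(-n^6 - 6*n^5 + 9*n^4 + 58*n^3 + 81*n^2 + 24*n - 9)/(n^9 + 6*n^8 + 15*n^7 + 26*n^6 + 39*n^5 + 42*n^4 + 37*n^3 + 30*n^2 + 12*n + 8)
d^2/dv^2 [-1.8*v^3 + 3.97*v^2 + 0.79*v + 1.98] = 7.94 - 10.8*v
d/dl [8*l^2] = 16*l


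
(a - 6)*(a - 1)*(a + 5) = a^3 - 2*a^2 - 29*a + 30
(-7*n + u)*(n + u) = -7*n^2 - 6*n*u + u^2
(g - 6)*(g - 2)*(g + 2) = g^3 - 6*g^2 - 4*g + 24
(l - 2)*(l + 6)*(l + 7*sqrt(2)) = l^3 + 4*l^2 + 7*sqrt(2)*l^2 - 12*l + 28*sqrt(2)*l - 84*sqrt(2)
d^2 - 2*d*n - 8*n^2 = (d - 4*n)*(d + 2*n)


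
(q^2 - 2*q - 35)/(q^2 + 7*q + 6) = (q^2 - 2*q - 35)/(q^2 + 7*q + 6)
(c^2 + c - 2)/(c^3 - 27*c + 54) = (c^2 + c - 2)/(c^3 - 27*c + 54)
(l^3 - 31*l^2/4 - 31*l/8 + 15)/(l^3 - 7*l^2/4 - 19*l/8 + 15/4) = (l - 8)/(l - 2)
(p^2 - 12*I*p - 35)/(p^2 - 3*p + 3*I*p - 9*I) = (p^2 - 12*I*p - 35)/(p^2 + 3*p*(-1 + I) - 9*I)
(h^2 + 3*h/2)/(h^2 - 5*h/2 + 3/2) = h*(2*h + 3)/(2*h^2 - 5*h + 3)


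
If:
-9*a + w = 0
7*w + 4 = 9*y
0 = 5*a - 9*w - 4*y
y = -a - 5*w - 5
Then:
No Solution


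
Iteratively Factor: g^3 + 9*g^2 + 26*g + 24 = (g + 2)*(g^2 + 7*g + 12) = (g + 2)*(g + 3)*(g + 4)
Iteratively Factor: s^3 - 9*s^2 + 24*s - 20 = (s - 5)*(s^2 - 4*s + 4) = (s - 5)*(s - 2)*(s - 2)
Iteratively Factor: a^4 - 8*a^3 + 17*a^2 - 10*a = (a)*(a^3 - 8*a^2 + 17*a - 10) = a*(a - 2)*(a^2 - 6*a + 5) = a*(a - 5)*(a - 2)*(a - 1)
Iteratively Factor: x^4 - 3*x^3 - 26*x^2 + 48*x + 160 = (x - 5)*(x^3 + 2*x^2 - 16*x - 32) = (x - 5)*(x + 2)*(x^2 - 16) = (x - 5)*(x + 2)*(x + 4)*(x - 4)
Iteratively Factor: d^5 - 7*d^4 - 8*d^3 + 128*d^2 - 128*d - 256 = (d - 4)*(d^4 - 3*d^3 - 20*d^2 + 48*d + 64) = (d - 4)*(d + 1)*(d^3 - 4*d^2 - 16*d + 64) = (d - 4)*(d + 1)*(d + 4)*(d^2 - 8*d + 16) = (d - 4)^2*(d + 1)*(d + 4)*(d - 4)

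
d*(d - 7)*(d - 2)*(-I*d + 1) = -I*d^4 + d^3 + 9*I*d^3 - 9*d^2 - 14*I*d^2 + 14*d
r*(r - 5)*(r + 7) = r^3 + 2*r^2 - 35*r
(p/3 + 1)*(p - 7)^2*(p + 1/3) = p^4/3 - 32*p^3/9 + 10*p^2/9 + 448*p/9 + 49/3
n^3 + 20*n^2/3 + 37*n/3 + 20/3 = (n + 1)*(n + 5/3)*(n + 4)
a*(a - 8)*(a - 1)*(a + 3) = a^4 - 6*a^3 - 19*a^2 + 24*a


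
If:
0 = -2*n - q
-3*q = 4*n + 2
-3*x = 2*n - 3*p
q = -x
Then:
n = 1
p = 8/3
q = -2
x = 2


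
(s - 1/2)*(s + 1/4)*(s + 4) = s^3 + 15*s^2/4 - 9*s/8 - 1/2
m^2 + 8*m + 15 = (m + 3)*(m + 5)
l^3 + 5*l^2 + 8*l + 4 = (l + 1)*(l + 2)^2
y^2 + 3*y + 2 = (y + 1)*(y + 2)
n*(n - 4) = n^2 - 4*n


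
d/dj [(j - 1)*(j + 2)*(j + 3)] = 3*j^2 + 8*j + 1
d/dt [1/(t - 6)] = -1/(t - 6)^2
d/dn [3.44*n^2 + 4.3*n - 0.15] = 6.88*n + 4.3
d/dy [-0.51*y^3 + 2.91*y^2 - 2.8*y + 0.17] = -1.53*y^2 + 5.82*y - 2.8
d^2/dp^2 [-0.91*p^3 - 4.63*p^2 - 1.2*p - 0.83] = -5.46*p - 9.26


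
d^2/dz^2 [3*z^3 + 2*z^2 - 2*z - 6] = 18*z + 4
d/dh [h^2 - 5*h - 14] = 2*h - 5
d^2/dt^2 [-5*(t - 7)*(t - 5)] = -10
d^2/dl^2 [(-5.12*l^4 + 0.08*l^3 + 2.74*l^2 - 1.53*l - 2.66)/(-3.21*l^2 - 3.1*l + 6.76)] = (105.513984*l^6 + 305.69472*l^5 - 371.392512*l^4 - 1635.66303*l^3 + 2625.431436*l^2 + 336.08544*l - 19.730416)/(33.076161*l^6 + 95.82813*l^5 - 116.422848*l^4 - 373.82156*l^3 + 245.177088*l^2 + 424.98768*l - 308.915776)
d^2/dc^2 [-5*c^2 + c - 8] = -10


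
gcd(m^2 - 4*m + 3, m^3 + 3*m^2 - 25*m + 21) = m^2 - 4*m + 3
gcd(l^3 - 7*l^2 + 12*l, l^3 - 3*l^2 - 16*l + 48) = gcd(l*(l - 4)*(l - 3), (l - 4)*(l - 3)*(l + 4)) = l^2 - 7*l + 12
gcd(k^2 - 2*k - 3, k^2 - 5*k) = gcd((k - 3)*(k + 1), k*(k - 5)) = 1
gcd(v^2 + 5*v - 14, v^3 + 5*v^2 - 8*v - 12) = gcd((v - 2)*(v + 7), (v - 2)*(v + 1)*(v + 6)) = v - 2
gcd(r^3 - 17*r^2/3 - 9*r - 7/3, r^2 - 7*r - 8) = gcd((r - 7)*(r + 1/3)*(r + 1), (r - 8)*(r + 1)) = r + 1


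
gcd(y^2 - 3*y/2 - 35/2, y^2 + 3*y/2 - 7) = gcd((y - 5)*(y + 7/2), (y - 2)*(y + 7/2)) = y + 7/2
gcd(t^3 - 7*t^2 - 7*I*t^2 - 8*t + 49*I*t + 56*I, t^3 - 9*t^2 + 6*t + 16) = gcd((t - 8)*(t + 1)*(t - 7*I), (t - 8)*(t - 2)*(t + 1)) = t^2 - 7*t - 8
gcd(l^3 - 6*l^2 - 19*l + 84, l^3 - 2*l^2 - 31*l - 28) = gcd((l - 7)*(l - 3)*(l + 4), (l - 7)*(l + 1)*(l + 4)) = l^2 - 3*l - 28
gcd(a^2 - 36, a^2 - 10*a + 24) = a - 6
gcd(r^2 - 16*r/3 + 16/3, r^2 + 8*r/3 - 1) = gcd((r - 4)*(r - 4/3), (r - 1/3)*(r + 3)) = 1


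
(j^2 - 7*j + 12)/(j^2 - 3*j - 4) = (j - 3)/(j + 1)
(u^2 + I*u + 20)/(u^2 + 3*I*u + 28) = (u + 5*I)/(u + 7*I)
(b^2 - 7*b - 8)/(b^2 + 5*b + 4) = (b - 8)/(b + 4)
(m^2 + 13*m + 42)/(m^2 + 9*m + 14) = (m + 6)/(m + 2)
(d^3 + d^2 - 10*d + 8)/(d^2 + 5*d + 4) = (d^2 - 3*d + 2)/(d + 1)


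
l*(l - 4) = l^2 - 4*l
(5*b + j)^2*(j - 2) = 25*b^2*j - 50*b^2 + 10*b*j^2 - 20*b*j + j^3 - 2*j^2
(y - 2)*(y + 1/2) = y^2 - 3*y/2 - 1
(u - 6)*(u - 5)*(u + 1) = u^3 - 10*u^2 + 19*u + 30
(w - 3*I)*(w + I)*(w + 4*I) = w^3 + 2*I*w^2 + 11*w + 12*I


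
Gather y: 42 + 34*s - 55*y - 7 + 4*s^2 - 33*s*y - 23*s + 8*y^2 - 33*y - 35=4*s^2 + 11*s + 8*y^2 + y*(-33*s - 88)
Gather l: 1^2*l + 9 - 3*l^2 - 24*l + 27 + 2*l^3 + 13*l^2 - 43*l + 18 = 2*l^3 + 10*l^2 - 66*l + 54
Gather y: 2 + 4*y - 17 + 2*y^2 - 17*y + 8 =2*y^2 - 13*y - 7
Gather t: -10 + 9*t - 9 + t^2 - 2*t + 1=t^2 + 7*t - 18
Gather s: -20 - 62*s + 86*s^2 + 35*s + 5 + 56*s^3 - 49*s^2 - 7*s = 56*s^3 + 37*s^2 - 34*s - 15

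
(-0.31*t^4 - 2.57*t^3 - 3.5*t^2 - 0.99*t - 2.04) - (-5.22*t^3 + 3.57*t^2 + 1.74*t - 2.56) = -0.31*t^4 + 2.65*t^3 - 7.07*t^2 - 2.73*t + 0.52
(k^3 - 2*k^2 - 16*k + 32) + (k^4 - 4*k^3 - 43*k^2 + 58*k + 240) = k^4 - 3*k^3 - 45*k^2 + 42*k + 272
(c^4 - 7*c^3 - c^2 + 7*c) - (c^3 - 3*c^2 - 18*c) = c^4 - 8*c^3 + 2*c^2 + 25*c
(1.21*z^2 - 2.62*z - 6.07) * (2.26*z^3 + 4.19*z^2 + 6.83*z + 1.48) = 2.7346*z^5 - 0.851299999999999*z^4 - 16.4317*z^3 - 41.5371*z^2 - 45.3357*z - 8.9836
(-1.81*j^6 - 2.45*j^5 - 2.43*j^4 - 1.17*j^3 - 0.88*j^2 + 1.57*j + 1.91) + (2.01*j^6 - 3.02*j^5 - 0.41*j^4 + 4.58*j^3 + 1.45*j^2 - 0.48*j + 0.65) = 0.2*j^6 - 5.47*j^5 - 2.84*j^4 + 3.41*j^3 + 0.57*j^2 + 1.09*j + 2.56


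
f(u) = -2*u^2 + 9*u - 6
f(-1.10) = -18.32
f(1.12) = 1.57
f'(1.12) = 4.52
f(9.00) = -87.00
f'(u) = 9 - 4*u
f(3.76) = -0.44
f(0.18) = -4.44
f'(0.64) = 6.44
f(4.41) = -5.21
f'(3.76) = -6.04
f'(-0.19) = 9.76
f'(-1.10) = 13.40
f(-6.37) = -144.48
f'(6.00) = -15.00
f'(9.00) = -27.00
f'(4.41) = -8.64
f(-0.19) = -7.78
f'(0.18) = 8.28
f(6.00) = -24.00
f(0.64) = -1.06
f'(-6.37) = 34.48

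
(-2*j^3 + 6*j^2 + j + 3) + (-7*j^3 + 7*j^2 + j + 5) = -9*j^3 + 13*j^2 + 2*j + 8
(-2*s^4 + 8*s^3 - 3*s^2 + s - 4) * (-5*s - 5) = 10*s^5 - 30*s^4 - 25*s^3 + 10*s^2 + 15*s + 20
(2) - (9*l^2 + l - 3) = -9*l^2 - l + 5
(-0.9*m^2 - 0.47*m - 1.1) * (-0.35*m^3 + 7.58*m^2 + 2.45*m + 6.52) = 0.315*m^5 - 6.6575*m^4 - 5.3826*m^3 - 15.3575*m^2 - 5.7594*m - 7.172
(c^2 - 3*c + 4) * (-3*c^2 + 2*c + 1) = -3*c^4 + 11*c^3 - 17*c^2 + 5*c + 4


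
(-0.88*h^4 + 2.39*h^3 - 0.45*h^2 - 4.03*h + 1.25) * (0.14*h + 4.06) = -0.1232*h^5 - 3.2382*h^4 + 9.6404*h^3 - 2.3912*h^2 - 16.1868*h + 5.075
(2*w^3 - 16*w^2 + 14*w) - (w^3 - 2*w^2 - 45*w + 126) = w^3 - 14*w^2 + 59*w - 126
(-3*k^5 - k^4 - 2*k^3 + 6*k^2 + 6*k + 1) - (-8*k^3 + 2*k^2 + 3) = -3*k^5 - k^4 + 6*k^3 + 4*k^2 + 6*k - 2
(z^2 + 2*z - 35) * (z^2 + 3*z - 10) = z^4 + 5*z^3 - 39*z^2 - 125*z + 350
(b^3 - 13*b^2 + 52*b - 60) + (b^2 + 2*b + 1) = b^3 - 12*b^2 + 54*b - 59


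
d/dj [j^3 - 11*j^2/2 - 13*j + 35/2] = 3*j^2 - 11*j - 13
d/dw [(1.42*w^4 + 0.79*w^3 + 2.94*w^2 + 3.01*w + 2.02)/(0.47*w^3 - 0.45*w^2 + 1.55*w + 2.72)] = (0.6674*w^6 - 1.278*w^5 + 4.8657*w^4 + 15.0692*w^3 + 9.5097*w^2 + 17.8116*w + 5.0562)/(0.2209*w^6 - 0.423*w^5 + 1.6595*w^4 + 1.1618*w^3 - 0.0455000000000001*w^2 + 8.432*w + 7.3984)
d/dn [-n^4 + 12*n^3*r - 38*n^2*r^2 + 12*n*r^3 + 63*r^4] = -4*n^3 + 36*n^2*r - 76*n*r^2 + 12*r^3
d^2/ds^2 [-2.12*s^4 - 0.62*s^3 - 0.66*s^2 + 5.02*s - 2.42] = -25.44*s^2 - 3.72*s - 1.32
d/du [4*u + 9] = 4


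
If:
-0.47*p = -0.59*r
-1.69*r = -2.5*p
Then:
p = 0.00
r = 0.00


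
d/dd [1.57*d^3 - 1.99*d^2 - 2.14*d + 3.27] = 4.71*d^2 - 3.98*d - 2.14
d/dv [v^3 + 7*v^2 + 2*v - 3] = 3*v^2 + 14*v + 2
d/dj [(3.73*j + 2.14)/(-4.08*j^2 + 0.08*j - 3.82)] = (15.2184*j^2 + 17.4624*j - 14.4198)/(16.6464*j^4 - 0.6528*j^3 + 31.1776*j^2 - 0.6112*j + 14.5924)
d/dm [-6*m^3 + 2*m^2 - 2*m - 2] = -18*m^2 + 4*m - 2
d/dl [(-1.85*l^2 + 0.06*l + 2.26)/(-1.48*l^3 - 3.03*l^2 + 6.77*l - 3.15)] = (-2.738*l^4 + 0.177599999999998*l^3 - 2.3083*l^2 + 25.3506*l - 15.4892)/(2.1904*l^6 + 8.9688*l^5 - 10.8583*l^4 - 31.7022*l^3 + 64.9219*l^2 - 42.651*l + 9.9225)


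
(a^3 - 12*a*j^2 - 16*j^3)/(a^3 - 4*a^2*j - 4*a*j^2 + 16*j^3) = (a + 2*j)/(a - 2*j)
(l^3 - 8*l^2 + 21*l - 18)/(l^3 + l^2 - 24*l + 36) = (l - 3)/(l + 6)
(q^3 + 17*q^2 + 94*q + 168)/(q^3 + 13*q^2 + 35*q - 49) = (q^2 + 10*q + 24)/(q^2 + 6*q - 7)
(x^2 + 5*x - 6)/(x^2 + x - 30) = (x - 1)/(x - 5)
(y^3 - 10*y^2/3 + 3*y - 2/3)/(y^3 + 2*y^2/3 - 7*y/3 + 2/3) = (y - 2)/(y + 2)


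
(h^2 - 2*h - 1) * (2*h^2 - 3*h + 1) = 2*h^4 - 7*h^3 + 5*h^2 + h - 1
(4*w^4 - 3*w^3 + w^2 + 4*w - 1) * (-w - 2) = -4*w^5 - 5*w^4 + 5*w^3 - 6*w^2 - 7*w + 2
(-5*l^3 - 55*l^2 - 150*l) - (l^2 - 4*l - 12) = -5*l^3 - 56*l^2 - 146*l + 12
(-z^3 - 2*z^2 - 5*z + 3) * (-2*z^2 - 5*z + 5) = 2*z^5 + 9*z^4 + 15*z^3 + 9*z^2 - 40*z + 15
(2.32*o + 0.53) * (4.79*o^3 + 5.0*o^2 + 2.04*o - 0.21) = 11.1128*o^4 + 14.1387*o^3 + 7.3828*o^2 + 0.594*o - 0.1113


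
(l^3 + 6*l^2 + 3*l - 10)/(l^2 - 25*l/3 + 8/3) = 3*(l^3 + 6*l^2 + 3*l - 10)/(3*l^2 - 25*l + 8)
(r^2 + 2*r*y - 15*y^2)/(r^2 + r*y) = (r^2 + 2*r*y - 15*y^2)/(r*(r + y))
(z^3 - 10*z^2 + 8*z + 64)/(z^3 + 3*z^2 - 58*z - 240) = (z^2 - 2*z - 8)/(z^2 + 11*z + 30)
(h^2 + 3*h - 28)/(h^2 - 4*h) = (h + 7)/h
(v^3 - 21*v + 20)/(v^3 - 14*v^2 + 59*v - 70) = (v^3 - 21*v + 20)/(v^3 - 14*v^2 + 59*v - 70)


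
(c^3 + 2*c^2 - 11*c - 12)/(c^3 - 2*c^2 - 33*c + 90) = (c^2 + 5*c + 4)/(c^2 + c - 30)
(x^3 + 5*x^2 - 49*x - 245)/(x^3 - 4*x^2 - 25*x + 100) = (x^2 - 49)/(x^2 - 9*x + 20)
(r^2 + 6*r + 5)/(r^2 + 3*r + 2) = (r + 5)/(r + 2)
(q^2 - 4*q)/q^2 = (q - 4)/q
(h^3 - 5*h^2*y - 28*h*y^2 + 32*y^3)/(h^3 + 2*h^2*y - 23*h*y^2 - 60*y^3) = (-h^2 + 9*h*y - 8*y^2)/(-h^2 + 2*h*y + 15*y^2)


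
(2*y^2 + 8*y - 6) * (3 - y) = -2*y^3 - 2*y^2 + 30*y - 18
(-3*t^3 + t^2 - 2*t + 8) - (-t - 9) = -3*t^3 + t^2 - t + 17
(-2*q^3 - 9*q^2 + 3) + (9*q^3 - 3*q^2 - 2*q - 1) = 7*q^3 - 12*q^2 - 2*q + 2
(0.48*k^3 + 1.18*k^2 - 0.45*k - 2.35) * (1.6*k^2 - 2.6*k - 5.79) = 0.768*k^5 + 0.64*k^4 - 6.5672*k^3 - 9.4222*k^2 + 8.7155*k + 13.6065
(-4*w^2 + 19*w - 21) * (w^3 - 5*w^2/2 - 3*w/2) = -4*w^5 + 29*w^4 - 125*w^3/2 + 24*w^2 + 63*w/2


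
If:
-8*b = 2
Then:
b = -1/4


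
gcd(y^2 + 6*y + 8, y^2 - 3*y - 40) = 1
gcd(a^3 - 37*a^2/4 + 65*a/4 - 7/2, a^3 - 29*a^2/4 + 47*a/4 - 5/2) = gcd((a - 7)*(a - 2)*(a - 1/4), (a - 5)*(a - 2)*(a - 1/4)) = a^2 - 9*a/4 + 1/2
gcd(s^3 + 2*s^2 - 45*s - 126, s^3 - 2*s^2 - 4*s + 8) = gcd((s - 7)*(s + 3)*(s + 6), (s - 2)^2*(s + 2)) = 1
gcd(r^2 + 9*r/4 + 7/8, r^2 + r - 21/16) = r + 7/4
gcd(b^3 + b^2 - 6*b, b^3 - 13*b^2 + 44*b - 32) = 1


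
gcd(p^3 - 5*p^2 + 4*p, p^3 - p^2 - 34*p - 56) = 1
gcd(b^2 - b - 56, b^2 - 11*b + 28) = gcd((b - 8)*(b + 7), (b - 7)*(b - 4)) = 1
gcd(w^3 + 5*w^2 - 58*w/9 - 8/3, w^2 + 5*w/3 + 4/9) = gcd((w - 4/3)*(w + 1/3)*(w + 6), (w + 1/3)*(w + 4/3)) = w + 1/3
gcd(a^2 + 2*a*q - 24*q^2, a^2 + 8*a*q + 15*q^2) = 1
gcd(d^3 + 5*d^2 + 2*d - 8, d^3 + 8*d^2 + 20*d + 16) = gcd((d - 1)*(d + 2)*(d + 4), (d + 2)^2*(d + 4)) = d^2 + 6*d + 8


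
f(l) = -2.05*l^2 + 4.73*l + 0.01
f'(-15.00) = 66.23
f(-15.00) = -532.19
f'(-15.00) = 66.23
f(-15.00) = -532.19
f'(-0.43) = 6.49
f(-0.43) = -2.40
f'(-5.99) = 29.29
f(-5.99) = -101.88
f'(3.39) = -9.17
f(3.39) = -7.51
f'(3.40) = -9.21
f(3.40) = -7.61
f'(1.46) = -1.26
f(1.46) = 2.55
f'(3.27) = -8.68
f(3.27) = -6.44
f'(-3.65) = 19.70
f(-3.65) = -44.57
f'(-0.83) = 8.13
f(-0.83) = -5.33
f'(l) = 4.73 - 4.1*l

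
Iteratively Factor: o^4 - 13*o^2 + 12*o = (o - 3)*(o^3 + 3*o^2 - 4*o) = (o - 3)*(o - 1)*(o^2 + 4*o) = o*(o - 3)*(o - 1)*(o + 4)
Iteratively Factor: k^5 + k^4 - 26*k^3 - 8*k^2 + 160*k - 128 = (k + 4)*(k^4 - 3*k^3 - 14*k^2 + 48*k - 32) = (k - 4)*(k + 4)*(k^3 + k^2 - 10*k + 8) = (k - 4)*(k - 1)*(k + 4)*(k^2 + 2*k - 8) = (k - 4)*(k - 2)*(k - 1)*(k + 4)*(k + 4)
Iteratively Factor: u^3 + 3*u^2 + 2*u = (u + 2)*(u^2 + u) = (u + 1)*(u + 2)*(u)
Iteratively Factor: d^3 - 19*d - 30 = (d + 2)*(d^2 - 2*d - 15) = (d + 2)*(d + 3)*(d - 5)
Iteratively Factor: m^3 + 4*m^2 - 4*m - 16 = (m - 2)*(m^2 + 6*m + 8) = (m - 2)*(m + 4)*(m + 2)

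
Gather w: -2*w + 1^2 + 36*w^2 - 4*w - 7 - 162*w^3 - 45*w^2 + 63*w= -162*w^3 - 9*w^2 + 57*w - 6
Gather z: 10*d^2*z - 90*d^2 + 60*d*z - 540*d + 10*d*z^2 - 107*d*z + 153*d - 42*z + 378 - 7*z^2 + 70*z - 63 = -90*d^2 - 387*d + z^2*(10*d - 7) + z*(10*d^2 - 47*d + 28) + 315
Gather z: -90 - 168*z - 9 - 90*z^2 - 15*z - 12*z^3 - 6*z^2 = -12*z^3 - 96*z^2 - 183*z - 99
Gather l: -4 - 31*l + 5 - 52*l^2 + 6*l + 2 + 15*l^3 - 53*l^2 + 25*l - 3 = 15*l^3 - 105*l^2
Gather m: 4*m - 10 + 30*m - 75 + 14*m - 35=48*m - 120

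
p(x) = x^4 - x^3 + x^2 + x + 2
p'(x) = 4*x^3 - 3*x^2 + 2*x + 1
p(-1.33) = 7.92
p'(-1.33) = -16.38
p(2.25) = 23.55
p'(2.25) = 35.88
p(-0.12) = 1.90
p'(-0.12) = 0.71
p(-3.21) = 148.34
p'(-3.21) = -168.64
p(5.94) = 1078.57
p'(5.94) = 745.37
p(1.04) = 4.17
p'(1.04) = 4.33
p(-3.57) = 219.11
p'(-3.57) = -226.37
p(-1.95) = 25.73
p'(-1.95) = -43.97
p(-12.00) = 22598.00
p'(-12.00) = -7367.00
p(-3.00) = 116.00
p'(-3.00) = -140.00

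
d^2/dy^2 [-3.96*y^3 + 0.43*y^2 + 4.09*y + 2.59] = 0.86 - 23.76*y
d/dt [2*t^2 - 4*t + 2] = 4*t - 4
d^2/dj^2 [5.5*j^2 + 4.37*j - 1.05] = 11.0000000000000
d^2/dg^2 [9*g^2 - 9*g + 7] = 18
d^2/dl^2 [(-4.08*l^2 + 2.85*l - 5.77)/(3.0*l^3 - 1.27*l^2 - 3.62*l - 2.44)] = (-73.4400000000001*l^6 + 153.9*l^5 - 954.1638*l^4 + 42.231114*l^3 + 646.337226*l^2 - 465.569868*l - 214.39296)/(27.0*l^9 - 34.29*l^8 - 83.2239*l^7 + 14.824817*l^6 + 156.201906*l^5 + 97.256208*l^4 - 61.161464*l^3 - 118.607424*l^2 - 64.656096*l - 14.526784)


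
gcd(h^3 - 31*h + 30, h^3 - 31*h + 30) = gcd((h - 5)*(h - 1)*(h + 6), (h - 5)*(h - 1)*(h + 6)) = h^3 - 31*h + 30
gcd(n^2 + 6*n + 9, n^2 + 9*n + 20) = 1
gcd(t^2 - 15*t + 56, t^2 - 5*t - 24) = t - 8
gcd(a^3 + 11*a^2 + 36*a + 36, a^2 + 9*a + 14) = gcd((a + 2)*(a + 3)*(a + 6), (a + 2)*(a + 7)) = a + 2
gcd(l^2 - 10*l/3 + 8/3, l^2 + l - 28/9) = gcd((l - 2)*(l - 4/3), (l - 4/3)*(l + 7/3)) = l - 4/3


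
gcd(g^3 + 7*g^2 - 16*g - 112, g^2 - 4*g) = g - 4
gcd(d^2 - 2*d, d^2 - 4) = d - 2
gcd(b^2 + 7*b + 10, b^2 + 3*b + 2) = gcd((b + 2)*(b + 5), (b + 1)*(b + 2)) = b + 2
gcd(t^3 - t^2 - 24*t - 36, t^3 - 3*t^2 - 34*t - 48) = t^2 + 5*t + 6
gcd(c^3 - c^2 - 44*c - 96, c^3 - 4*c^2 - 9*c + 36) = c + 3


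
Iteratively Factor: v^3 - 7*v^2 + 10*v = (v - 2)*(v^2 - 5*v) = (v - 5)*(v - 2)*(v)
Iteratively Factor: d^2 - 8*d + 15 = (d - 5)*(d - 3)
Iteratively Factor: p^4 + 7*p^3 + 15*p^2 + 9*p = (p + 1)*(p^3 + 6*p^2 + 9*p) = p*(p + 1)*(p^2 + 6*p + 9) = p*(p + 1)*(p + 3)*(p + 3)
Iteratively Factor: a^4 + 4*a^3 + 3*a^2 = (a + 3)*(a^3 + a^2) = a*(a + 3)*(a^2 + a) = a^2*(a + 3)*(a + 1)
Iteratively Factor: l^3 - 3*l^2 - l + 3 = (l - 3)*(l^2 - 1) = (l - 3)*(l + 1)*(l - 1)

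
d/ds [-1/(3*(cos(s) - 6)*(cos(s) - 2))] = 2*(4 - cos(s))*sin(s)/(3*(cos(s) - 6)^2*(cos(s) - 2)^2)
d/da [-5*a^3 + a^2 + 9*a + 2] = -15*a^2 + 2*a + 9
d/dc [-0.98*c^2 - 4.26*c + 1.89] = -1.96*c - 4.26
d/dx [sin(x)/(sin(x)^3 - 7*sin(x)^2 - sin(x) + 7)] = (-2*sin(x)^3 + 7*sin(x)^2 + 7)/((sin(x) - 7)^2*cos(x)^3)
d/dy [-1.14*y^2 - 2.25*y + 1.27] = -2.28*y - 2.25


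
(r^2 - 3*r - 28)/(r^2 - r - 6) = (-r^2 + 3*r + 28)/(-r^2 + r + 6)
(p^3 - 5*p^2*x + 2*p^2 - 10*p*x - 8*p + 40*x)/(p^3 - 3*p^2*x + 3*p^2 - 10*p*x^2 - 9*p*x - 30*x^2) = (p^2 + 2*p - 8)/(p^2 + 2*p*x + 3*p + 6*x)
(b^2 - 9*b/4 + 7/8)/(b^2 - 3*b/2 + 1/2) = (b - 7/4)/(b - 1)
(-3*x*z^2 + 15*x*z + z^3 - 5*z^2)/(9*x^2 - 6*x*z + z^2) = z*(5 - z)/(3*x - z)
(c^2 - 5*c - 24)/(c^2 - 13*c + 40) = (c + 3)/(c - 5)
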